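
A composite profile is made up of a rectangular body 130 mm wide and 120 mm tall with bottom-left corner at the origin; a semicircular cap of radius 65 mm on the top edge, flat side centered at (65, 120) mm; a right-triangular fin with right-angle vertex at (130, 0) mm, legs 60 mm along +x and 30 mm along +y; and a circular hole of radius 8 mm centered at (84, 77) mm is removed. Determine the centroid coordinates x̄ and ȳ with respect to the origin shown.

x̄ = 68.17 mm, ȳ = 83.23 mm

rectangular body: A = 130 × 120 = 15600.00, centroid at (65.00, 60.00).
semicircular top: A = ½π·65² = 6636.61, centroid at (65.00, 147.59).
triangular fin: A = ½·60·30 = 900.00, centroid at (150.00, 10.00).
hole: A = −π·8² = -201.06, centroid at (84.00, 77.00).
ΣA = 22935.55 mm², ΣAx̄ = 1563490.74 mm³, ΣAȳ = 1908995.30 mm³.
x̄ = 1563490.74/22935.55 = 68.17 mm; ȳ = 1908995.30/22935.55 = 83.23 mm.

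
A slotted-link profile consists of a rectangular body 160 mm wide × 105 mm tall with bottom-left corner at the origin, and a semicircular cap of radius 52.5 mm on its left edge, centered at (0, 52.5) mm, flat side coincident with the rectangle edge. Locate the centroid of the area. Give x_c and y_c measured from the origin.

x_c = 59.04 mm, y_c = 52.50 mm

Part | A | x̄ᵢ | ȳᵢ | A·x̄ᵢ | A·ȳᵢ
rectangular body | 16800.00 | 80.00 | 52.50 | 1344000.00 | 882000.00
semicircular end | 4329.51 | -22.28 | 52.50 | -96468.75 | 227299.14
Σ | 21129.51 |  |  | 1247531.25 | 1109299.14
x_c = 1247531.25 / 21129.51 = 59.04 mm
y_c = 1109299.14 / 21129.51 = 52.50 mm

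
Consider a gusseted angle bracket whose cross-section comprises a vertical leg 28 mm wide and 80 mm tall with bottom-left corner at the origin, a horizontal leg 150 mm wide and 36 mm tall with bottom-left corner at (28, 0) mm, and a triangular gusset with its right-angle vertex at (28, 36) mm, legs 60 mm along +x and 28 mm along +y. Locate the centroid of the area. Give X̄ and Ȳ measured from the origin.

Part | A | x̄ᵢ | ȳᵢ | A·x̄ᵢ | A·ȳᵢ
vertical leg | 2240.00 | 14.00 | 40.00 | 31360.00 | 89600.00
horizontal leg | 5400.00 | 103.00 | 18.00 | 556200.00 | 97200.00
gusset | 840.00 | 48.00 | 45.33 | 40320.00 | 38080.00
Σ | 8480.00 |  |  | 627880.00 | 224880.00
X̄ = 627880.00 / 8480.00 = 74.04 mm
Ȳ = 224880.00 / 8480.00 = 26.52 mm

X̄ = 74.04 mm, Ȳ = 26.52 mm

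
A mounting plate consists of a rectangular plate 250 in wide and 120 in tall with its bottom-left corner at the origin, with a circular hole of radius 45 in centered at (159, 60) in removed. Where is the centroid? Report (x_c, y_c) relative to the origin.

plate: A = 250 × 120 = 30000.00, centroid at (125.00, 60.00).
hole: A = −π·45² = -6361.73, centroid at (159.00, 60.00).
ΣA = 23638.27 in², ΣAx_c = 2738485.71 in³, ΣAy_c = 1418296.49 in³.
x_c = 2738485.71/23638.27 = 115.85 in; y_c = 1418296.49/23638.27 = 60.00 in.

x_c = 115.85 in, y_c = 60.00 in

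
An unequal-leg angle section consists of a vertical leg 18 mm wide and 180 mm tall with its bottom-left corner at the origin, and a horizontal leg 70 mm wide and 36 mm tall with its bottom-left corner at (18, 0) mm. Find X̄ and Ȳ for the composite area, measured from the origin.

Part | A | x̄ᵢ | ȳᵢ | A·x̄ᵢ | A·ȳᵢ
vertical leg | 3240.00 | 9.00 | 90.00 | 29160.00 | 291600.00
horizontal leg | 2520.00 | 53.00 | 18.00 | 133560.00 | 45360.00
Σ | 5760.00 |  |  | 162720.00 | 336960.00
X̄ = 162720.00 / 5760.00 = 28.25 mm
Ȳ = 336960.00 / 5760.00 = 58.50 mm

X̄ = 28.25 mm, Ȳ = 58.50 mm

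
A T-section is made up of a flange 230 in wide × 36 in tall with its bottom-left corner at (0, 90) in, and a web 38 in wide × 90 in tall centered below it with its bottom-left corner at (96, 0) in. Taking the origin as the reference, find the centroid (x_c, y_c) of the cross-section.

x_c = 115.00 in, y_c = 89.58 in

web: A = 38 × 90 = 3420.00, centroid at (115.00, 45.00).
flange: A = 230 × 36 = 8280.00, centroid at (115.00, 108.00).
ΣA = 11700.00 in², ΣAx_c = 1345500.00 in³, ΣAy_c = 1048140.00 in³.
x_c = 1345500.00/11700.00 = 115.00 in; y_c = 1048140.00/11700.00 = 89.58 in.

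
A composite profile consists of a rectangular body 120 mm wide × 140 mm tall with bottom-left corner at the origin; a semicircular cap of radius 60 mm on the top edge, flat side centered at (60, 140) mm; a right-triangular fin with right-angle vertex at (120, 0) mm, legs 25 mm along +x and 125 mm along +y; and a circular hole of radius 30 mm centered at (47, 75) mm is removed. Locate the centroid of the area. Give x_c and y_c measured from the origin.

x_c = 66.77 mm, y_c = 92.72 mm

Part | A | x̄ᵢ | ȳᵢ | A·x̄ᵢ | A·ȳᵢ
rectangular body | 16800.00 | 60.00 | 70.00 | 1008000.00 | 1176000.00
semicircular top | 5654.87 | 60.00 | 165.46 | 339292.01 | 935681.35
triangular fin | 1562.50 | 128.33 | 41.67 | 200520.83 | 65104.17
hole | -2827.43 | 47.00 | 75.00 | -132889.37 | -212057.50
Σ | 21189.93 |  |  | 1414923.47 | 1964728.01
x_c = 1414923.47 / 21189.93 = 66.77 mm
y_c = 1964728.01 / 21189.93 = 92.72 mm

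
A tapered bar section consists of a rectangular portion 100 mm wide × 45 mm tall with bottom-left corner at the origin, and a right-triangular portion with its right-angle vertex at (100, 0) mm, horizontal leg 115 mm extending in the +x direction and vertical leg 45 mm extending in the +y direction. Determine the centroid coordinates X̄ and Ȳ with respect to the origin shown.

X̄ = 82.25 mm, Ȳ = 19.76 mm

Part | A | x̄ᵢ | ȳᵢ | A·x̄ᵢ | A·ȳᵢ
rectangular portion | 4500.00 | 50.00 | 22.50 | 225000.00 | 101250.00
triangular portion | 2587.50 | 138.33 | 15.00 | 357937.50 | 38812.50
Σ | 7087.50 |  |  | 582937.50 | 140062.50
X̄ = 582937.50 / 7087.50 = 82.25 mm
Ȳ = 140062.50 / 7087.50 = 19.76 mm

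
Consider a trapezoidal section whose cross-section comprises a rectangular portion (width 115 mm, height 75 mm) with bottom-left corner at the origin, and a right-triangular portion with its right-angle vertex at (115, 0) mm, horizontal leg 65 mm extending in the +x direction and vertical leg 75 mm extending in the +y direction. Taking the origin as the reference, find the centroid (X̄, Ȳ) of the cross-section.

X̄ = 74.94 mm, Ȳ = 34.75 mm

rectangular portion: A = 115 × 75 = 8625.00, centroid at (57.50, 37.50).
triangular portion: A = ½·65·75 = 2437.50, centroid at (136.67, 25.00).
ΣA = 11062.50 mm²
ΣAX̄ = (8625.00)(57.50) + (2437.50)(136.67) = 829062.50 mm³
ΣAȲ = (8625.00)(37.50) + (2437.50)(25.00) = 384375.00 mm³
X̄ = 829062.50 / 11062.50 = 74.94 mm
Ȳ = 384375.00 / 11062.50 = 34.75 mm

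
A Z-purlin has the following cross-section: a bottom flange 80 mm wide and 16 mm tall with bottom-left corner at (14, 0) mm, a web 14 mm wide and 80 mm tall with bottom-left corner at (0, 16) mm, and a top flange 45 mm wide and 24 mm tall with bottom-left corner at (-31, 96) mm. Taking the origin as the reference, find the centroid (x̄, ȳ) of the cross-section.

Part | A | x̄ᵢ | ȳᵢ | A·x̄ᵢ | A·ȳᵢ
bottom flange | 1280.00 | 54.00 | 8.00 | 69120.00 | 10240.00
web | 1120.00 | 7.00 | 56.00 | 7840.00 | 62720.00
top flange | 1080.00 | -8.50 | 108.00 | -9180.00 | 116640.00
Σ | 3480.00 |  |  | 67780.00 | 189600.00
x̄ = 67780.00 / 3480.00 = 19.48 mm
ȳ = 189600.00 / 3480.00 = 54.48 mm

x̄ = 19.48 mm, ȳ = 54.48 mm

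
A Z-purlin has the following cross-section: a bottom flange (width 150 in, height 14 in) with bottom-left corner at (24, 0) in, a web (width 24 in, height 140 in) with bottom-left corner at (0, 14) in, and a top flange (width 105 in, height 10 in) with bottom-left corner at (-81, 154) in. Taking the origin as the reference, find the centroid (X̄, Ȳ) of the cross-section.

bottom flange: A = 150 × 14 = 2100.00, centroid at (99.00, 7.00).
web: A = 24 × 140 = 3360.00, centroid at (12.00, 84.00).
top flange: A = 105 × 10 = 1050.00, centroid at (-28.50, 159.00).
ΣA = 6510.00 in², ΣAX̄ = 218295.00 in³, ΣAȲ = 463890.00 in³.
X̄ = 218295.00/6510.00 = 33.53 in; Ȳ = 463890.00/6510.00 = 71.26 in.

X̄ = 33.53 in, Ȳ = 71.26 in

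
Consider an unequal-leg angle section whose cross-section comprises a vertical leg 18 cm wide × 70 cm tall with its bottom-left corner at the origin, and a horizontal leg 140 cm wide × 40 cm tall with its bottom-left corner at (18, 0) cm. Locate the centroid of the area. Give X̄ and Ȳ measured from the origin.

X̄ = 73.49 cm, Ȳ = 22.76 cm

vertical leg: A = 18 × 70 = 1260.00, centroid at (9.00, 35.00).
horizontal leg: A = 140 × 40 = 5600.00, centroid at (88.00, 20.00).
ΣA = 6860.00 cm²
ΣAX̄ = (1260.00)(9.00) + (5600.00)(88.00) = 504140.00 cm³
ΣAȲ = (1260.00)(35.00) + (5600.00)(20.00) = 156100.00 cm³
X̄ = 504140.00 / 6860.00 = 73.49 cm
Ȳ = 156100.00 / 6860.00 = 22.76 cm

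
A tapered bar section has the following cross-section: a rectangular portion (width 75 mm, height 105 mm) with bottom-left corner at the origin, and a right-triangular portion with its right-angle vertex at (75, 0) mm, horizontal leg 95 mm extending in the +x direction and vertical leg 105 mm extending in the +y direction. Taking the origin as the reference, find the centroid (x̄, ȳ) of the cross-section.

x̄ = 64.32 mm, ȳ = 45.71 mm

Part | A | x̄ᵢ | ȳᵢ | A·x̄ᵢ | A·ȳᵢ
rectangular portion | 7875.00 | 37.50 | 52.50 | 295312.50 | 413437.50
triangular portion | 4987.50 | 106.67 | 35.00 | 532000.00 | 174562.50
Σ | 12862.50 |  |  | 827312.50 | 588000.00
x̄ = 827312.50 / 12862.50 = 64.32 mm
ȳ = 588000.00 / 12862.50 = 45.71 mm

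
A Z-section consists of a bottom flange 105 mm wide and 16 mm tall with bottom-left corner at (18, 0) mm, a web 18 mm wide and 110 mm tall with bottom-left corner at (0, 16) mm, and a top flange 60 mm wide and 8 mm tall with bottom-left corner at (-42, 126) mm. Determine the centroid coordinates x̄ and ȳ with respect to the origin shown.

x̄ = 31.52 mm, ȳ = 52.28 mm

bottom flange: A = 105 × 16 = 1680.00, centroid at (70.50, 8.00).
web: A = 18 × 110 = 1980.00, centroid at (9.00, 71.00).
top flange: A = 60 × 8 = 480.00, centroid at (-12.00, 130.00).
ΣA = 4140.00 mm²
ΣAx̄ = (1680.00)(70.50) + (1980.00)(9.00) + (480.00)(-12.00) = 130500.00 mm³
ΣAȳ = (1680.00)(8.00) + (1980.00)(71.00) + (480.00)(130.00) = 216420.00 mm³
x̄ = 130500.00 / 4140.00 = 31.52 mm
ȳ = 216420.00 / 4140.00 = 52.28 mm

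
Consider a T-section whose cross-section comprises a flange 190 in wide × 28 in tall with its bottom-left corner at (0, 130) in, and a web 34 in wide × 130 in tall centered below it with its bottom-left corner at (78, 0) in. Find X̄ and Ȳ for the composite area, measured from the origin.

X̄ = 95.00 in, Ȳ = 108.15 in

Part | A | x̄ᵢ | ȳᵢ | A·x̄ᵢ | A·ȳᵢ
web | 4420.00 | 95.00 | 65.00 | 419900.00 | 287300.00
flange | 5320.00 | 95.00 | 144.00 | 505400.00 | 766080.00
Σ | 9740.00 |  |  | 925300.00 | 1053380.00
X̄ = 925300.00 / 9740.00 = 95.00 in
Ȳ = 1053380.00 / 9740.00 = 108.15 in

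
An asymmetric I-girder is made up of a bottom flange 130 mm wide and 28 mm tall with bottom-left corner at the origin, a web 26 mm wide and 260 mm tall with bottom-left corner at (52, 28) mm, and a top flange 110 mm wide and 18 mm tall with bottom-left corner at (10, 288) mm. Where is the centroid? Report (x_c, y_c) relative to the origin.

x_c = 65.00 mm, y_c = 137.89 mm

bottom flange: A = 130 × 28 = 3640.00, centroid at (65.00, 14.00).
web: A = 26 × 260 = 6760.00, centroid at (65.00, 158.00).
top flange: A = 110 × 18 = 1980.00, centroid at (65.00, 297.00).
ΣA = 12380.00 mm², ΣAx_c = 804700.00 mm³, ΣAy_c = 1707100.00 mm³.
x_c = 804700.00/12380.00 = 65.00 mm; y_c = 1707100.00/12380.00 = 137.89 mm.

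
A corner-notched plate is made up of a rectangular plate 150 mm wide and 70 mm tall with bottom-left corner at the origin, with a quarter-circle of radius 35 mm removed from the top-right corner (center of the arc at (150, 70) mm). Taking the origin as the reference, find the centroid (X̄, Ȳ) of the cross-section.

X̄ = 68.93 mm, Ȳ = 32.97 mm

Part | A | x̄ᵢ | ȳᵢ | A·x̄ᵢ | A·ȳᵢ
plate | 10500.00 | 75.00 | 35.00 | 787500.00 | 367500.00
removed quarter-circle | -962.11 | 135.15 | 55.15 | -130025.25 | -53056.23
Σ | 9537.89 |  |  | 657474.75 | 314443.77
X̄ = 657474.75 / 9537.89 = 68.93 mm
Ȳ = 314443.77 / 9537.89 = 32.97 mm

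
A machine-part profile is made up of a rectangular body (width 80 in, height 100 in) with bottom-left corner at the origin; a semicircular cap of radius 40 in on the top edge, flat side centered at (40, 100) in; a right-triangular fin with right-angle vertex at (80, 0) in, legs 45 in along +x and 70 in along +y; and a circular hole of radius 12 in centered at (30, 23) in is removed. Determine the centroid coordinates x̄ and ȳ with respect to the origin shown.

rectangular body: A = 80 × 100 = 8000.00, centroid at (40.00, 50.00).
semicircular top: A = ½π·40² = 2513.27, centroid at (40.00, 116.98).
triangular fin: A = ½·45·70 = 1575.00, centroid at (95.00, 23.33).
hole: A = −π·12² = -452.39, centroid at (30.00, 23.00).
ΣA = 11635.88 in², ΣAx̄ = 556584.28 in³, ΣAȳ = 720339.12 in³.
x̄ = 556584.28/11635.88 = 47.83 in; ȳ = 720339.12/11635.88 = 61.91 in.

x̄ = 47.83 in, ȳ = 61.91 in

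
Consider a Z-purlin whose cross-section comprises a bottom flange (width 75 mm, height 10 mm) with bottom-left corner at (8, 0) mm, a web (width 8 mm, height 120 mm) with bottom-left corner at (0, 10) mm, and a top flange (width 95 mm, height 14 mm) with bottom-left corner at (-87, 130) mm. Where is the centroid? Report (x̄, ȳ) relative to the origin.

bottom flange: A = 75 × 10 = 750.00, centroid at (45.50, 5.00).
web: A = 8 × 120 = 960.00, centroid at (4.00, 70.00).
top flange: A = 95 × 14 = 1330.00, centroid at (-39.50, 137.00).
ΣA = 3040.00 mm²
ΣAx̄ = (750.00)(45.50) + (960.00)(4.00) + (1330.00)(-39.50) = -14570.00 mm³
ΣAȳ = (750.00)(5.00) + (960.00)(70.00) + (1330.00)(137.00) = 253160.00 mm³
x̄ = -14570.00 / 3040.00 = -4.79 mm
ȳ = 253160.00 / 3040.00 = 83.28 mm

x̄ = -4.79 mm, ȳ = 83.28 mm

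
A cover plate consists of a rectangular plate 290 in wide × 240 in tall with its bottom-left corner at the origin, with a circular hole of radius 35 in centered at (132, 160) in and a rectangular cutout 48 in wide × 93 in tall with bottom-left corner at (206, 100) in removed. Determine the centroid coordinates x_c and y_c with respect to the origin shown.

x_c = 139.63 in, y_c = 115.56 in

Part | A | x̄ᵢ | ȳᵢ | A·x̄ᵢ | A·ȳᵢ
plate | 69600.00 | 145.00 | 120.00 | 10092000.00 | 8352000.00
hole 1 | -3848.45 | 132.00 | 160.00 | -507995.53 | -615752.16
hole 2 | -4464.00 | 230.00 | 146.50 | -1026720.00 | -653976.00
Σ | 61287.55 |  |  | 8557284.47 | 7082271.84
x_c = 8557284.47 / 61287.55 = 139.63 in
y_c = 7082271.84 / 61287.55 = 115.56 in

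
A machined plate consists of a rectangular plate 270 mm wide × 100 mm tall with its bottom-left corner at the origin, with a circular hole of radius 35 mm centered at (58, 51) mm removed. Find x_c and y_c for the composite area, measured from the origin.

x_c = 147.80 mm, y_c = 49.83 mm

plate: A = 270 × 100 = 27000.00, centroid at (135.00, 50.00).
hole: A = −π·35² = -3848.45, centroid at (58.00, 51.00).
ΣA = 23151.55 mm², ΣAx_c = 3421789.84 mm³, ΣAy_c = 1153729.00 mm³.
x_c = 3421789.84/23151.55 = 147.80 mm; y_c = 1153729.00/23151.55 = 49.83 mm.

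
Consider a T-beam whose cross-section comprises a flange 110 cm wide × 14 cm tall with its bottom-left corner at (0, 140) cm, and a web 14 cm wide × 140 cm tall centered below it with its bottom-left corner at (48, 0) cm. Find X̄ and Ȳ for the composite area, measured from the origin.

X̄ = 55.00 cm, Ȳ = 103.88 cm

Part | A | x̄ᵢ | ȳᵢ | A·x̄ᵢ | A·ȳᵢ
web | 1960.00 | 55.00 | 70.00 | 107800.00 | 137200.00
flange | 1540.00 | 55.00 | 147.00 | 84700.00 | 226380.00
Σ | 3500.00 |  |  | 192500.00 | 363580.00
X̄ = 192500.00 / 3500.00 = 55.00 cm
Ȳ = 363580.00 / 3500.00 = 103.88 cm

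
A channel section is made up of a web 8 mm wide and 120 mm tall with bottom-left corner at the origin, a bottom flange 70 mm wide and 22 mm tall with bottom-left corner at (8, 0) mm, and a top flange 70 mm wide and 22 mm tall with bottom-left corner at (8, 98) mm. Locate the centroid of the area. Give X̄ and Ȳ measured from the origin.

X̄ = 33.73 mm, Ȳ = 60.00 mm

Part | A | x̄ᵢ | ȳᵢ | A·x̄ᵢ | A·ȳᵢ
web | 960.00 | 4.00 | 60.00 | 3840.00 | 57600.00
bottom flange | 1540.00 | 43.00 | 11.00 | 66220.00 | 16940.00
top flange | 1540.00 | 43.00 | 109.00 | 66220.00 | 167860.00
Σ | 4040.00 |  |  | 136280.00 | 242400.00
X̄ = 136280.00 / 4040.00 = 33.73 mm
Ȳ = 242400.00 / 4040.00 = 60.00 mm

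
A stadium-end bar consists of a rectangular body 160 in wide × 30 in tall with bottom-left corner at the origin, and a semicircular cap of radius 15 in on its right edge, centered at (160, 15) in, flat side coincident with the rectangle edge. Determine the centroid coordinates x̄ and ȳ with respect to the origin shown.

rectangular body: A = 160 × 30 = 4800.00, centroid at (80.00, 15.00).
semicircular end: A = ½π·15² = 353.43, centroid at (166.37, 15.00).
ΣA = 5153.43 in², ΣAx̄ = 442798.67 in³, ΣAȳ = 77301.44 in³.
x̄ = 442798.67/5153.43 = 85.92 in; ȳ = 77301.44/5153.43 = 15.00 in.

x̄ = 85.92 in, ȳ = 15.00 in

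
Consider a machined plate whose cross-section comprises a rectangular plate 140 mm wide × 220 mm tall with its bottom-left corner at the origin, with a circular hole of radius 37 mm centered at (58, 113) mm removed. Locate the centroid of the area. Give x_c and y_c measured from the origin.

plate: A = 140 × 220 = 30800.00, centroid at (70.00, 110.00).
hole: A = −π·37² = -4300.84, centroid at (58.00, 113.00).
ΣA = 26499.16 mm²
ΣAx_c = (30800.00)(70.00) + (-4300.84)(58.00) = 1906551.26 mm³
ΣAy_c = (30800.00)(110.00) + (-4300.84)(113.00) = 2902005.04 mm³
x_c = 1906551.26 / 26499.16 = 71.95 mm
y_c = 2902005.04 / 26499.16 = 109.51 mm

x_c = 71.95 mm, y_c = 109.51 mm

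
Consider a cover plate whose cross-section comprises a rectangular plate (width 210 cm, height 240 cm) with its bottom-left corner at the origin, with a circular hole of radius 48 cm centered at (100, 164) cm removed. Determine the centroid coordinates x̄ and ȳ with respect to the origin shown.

Part | A | x̄ᵢ | ȳᵢ | A·x̄ᵢ | A·ȳᵢ
plate | 50400.00 | 105.00 | 120.00 | 5292000.00 | 6048000.00
hole | -7238.23 | 100.00 | 164.00 | -723822.95 | -1187069.63
Σ | 43161.77 |  |  | 4568177.05 | 4860930.37
x̄ = 4568177.05 / 43161.77 = 105.84 cm
ȳ = 4860930.37 / 43161.77 = 112.62 cm

x̄ = 105.84 cm, ȳ = 112.62 cm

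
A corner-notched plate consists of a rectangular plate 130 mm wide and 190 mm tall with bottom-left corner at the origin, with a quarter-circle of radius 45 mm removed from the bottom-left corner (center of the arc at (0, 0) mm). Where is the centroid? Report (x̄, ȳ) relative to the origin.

plate: A = 130 × 190 = 24700.00, centroid at (65.00, 95.00).
removed quarter-circle: A = −¼π·45² = -1590.43, centroid at (19.10, 19.10).
ΣA = 23109.57 mm², ΣAx̄ = 1575125.00 mm³, ΣAȳ = 2316125.00 mm³.
x̄ = 1575125.00/23109.57 = 68.16 mm; ȳ = 2316125.00/23109.57 = 100.22 mm.

x̄ = 68.16 mm, ȳ = 100.22 mm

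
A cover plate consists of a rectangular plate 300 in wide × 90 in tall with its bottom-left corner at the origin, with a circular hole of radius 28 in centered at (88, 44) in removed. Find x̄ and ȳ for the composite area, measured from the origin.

plate: A = 300 × 90 = 27000.00, centroid at (150.00, 45.00).
hole: A = −π·28² = -2463.01, centroid at (88.00, 44.00).
ΣA = 24536.99 in², ΣAx̄ = 3833255.24 in³, ΣAȳ = 1106627.62 in³.
x̄ = 3833255.24/24536.99 = 156.22 in; ȳ = 1106627.62/24536.99 = 45.10 in.

x̄ = 156.22 in, ȳ = 45.10 in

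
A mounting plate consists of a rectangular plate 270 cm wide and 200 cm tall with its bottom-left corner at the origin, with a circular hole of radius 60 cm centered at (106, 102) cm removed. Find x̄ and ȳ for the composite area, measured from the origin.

Part | A | x̄ᵢ | ȳᵢ | A·x̄ᵢ | A·ȳᵢ
plate | 54000.00 | 135.00 | 100.00 | 7290000.00 | 5400000.00
hole | -11309.73 | 106.00 | 102.00 | -1198831.76 | -1153592.82
Σ | 42690.27 |  |  | 6091168.24 | 4246407.18
x̄ = 6091168.24 / 42690.27 = 142.68 cm
ȳ = 4246407.18 / 42690.27 = 99.47 cm

x̄ = 142.68 cm, ȳ = 99.47 cm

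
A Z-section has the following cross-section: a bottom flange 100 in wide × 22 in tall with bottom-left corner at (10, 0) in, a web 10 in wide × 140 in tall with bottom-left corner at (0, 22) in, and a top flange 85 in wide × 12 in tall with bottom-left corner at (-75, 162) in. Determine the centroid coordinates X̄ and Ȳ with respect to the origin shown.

Part | A | x̄ᵢ | ȳᵢ | A·x̄ᵢ | A·ȳᵢ
bottom flange | 2200.00 | 60.00 | 11.00 | 132000.00 | 24200.00
web | 1400.00 | 5.00 | 92.00 | 7000.00 | 128800.00
top flange | 1020.00 | -32.50 | 168.00 | -33150.00 | 171360.00
Σ | 4620.00 |  |  | 105850.00 | 324360.00
X̄ = 105850.00 / 4620.00 = 22.91 in
Ȳ = 324360.00 / 4620.00 = 70.21 in

X̄ = 22.91 in, Ȳ = 70.21 in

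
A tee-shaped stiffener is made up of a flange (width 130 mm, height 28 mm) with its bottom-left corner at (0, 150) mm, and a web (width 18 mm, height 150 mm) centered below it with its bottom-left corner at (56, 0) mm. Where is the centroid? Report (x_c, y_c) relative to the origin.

Part | A | x̄ᵢ | ȳᵢ | A·x̄ᵢ | A·ȳᵢ
web | 2700.00 | 65.00 | 75.00 | 175500.00 | 202500.00
flange | 3640.00 | 65.00 | 164.00 | 236600.00 | 596960.00
Σ | 6340.00 |  |  | 412100.00 | 799460.00
x_c = 412100.00 / 6340.00 = 65.00 mm
y_c = 799460.00 / 6340.00 = 126.10 mm

x_c = 65.00 mm, y_c = 126.10 mm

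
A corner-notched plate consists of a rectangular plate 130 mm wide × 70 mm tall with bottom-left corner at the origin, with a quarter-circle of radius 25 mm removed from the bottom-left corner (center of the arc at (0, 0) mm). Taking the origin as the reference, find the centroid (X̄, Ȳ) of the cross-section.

X̄ = 68.10 mm, Ȳ = 36.39 mm

plate: A = 130 × 70 = 9100.00, centroid at (65.00, 35.00).
removed quarter-circle: A = −¼π·25² = -490.87, centroid at (10.61, 10.61).
ΣA = 8609.13 mm²
ΣAX̄ = (9100.00)(65.00) + (-490.87)(10.61) = 586291.67 mm³
ΣAȲ = (9100.00)(35.00) + (-490.87)(10.61) = 313291.67 mm³
X̄ = 586291.67 / 8609.13 = 68.10 mm
Ȳ = 313291.67 / 8609.13 = 36.39 mm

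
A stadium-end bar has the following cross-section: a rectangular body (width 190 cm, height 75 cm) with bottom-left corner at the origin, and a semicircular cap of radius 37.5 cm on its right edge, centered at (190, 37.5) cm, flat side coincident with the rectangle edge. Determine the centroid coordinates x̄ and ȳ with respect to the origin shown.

x̄ = 109.89 cm, ȳ = 37.50 cm

Part | A | x̄ᵢ | ȳᵢ | A·x̄ᵢ | A·ȳᵢ
rectangular body | 14250.00 | 95.00 | 37.50 | 1353750.00 | 534375.00
semicircular end | 2208.93 | 205.92 | 37.50 | 454853.39 | 82834.96
Σ | 16458.93 |  |  | 1808603.39 | 617209.96
x̄ = 1808603.39 / 16458.93 = 109.89 cm
ȳ = 617209.96 / 16458.93 = 37.50 cm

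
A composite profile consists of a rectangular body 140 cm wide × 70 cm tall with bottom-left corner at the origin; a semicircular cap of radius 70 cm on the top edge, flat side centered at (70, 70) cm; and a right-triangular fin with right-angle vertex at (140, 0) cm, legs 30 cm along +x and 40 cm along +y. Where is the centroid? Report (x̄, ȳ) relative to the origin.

x̄ = 72.65 cm, ȳ = 61.80 cm

rectangular body: A = 140 × 70 = 9800.00, centroid at (70.00, 35.00).
semicircular top: A = ½π·70² = 7696.90, centroid at (70.00, 99.71).
triangular fin: A = ½·30·40 = 600.00, centroid at (150.00, 13.33).
ΣA = 18096.90 cm²
ΣAx̄ = (9800.00)(70.00) + (7696.90)(70.00) + (600.00)(150.00) = 1314783.14 cm³
ΣAȳ = (9800.00)(35.00) + (7696.90)(99.71) + (600.00)(13.33) = 1118449.81 cm³
x̄ = 1314783.14 / 18096.90 = 72.65 cm
ȳ = 1118449.81 / 18096.90 = 61.80 cm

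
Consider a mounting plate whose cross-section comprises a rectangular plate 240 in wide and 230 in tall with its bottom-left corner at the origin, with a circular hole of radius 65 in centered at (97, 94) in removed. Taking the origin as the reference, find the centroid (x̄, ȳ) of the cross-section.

plate: A = 240 × 230 = 55200.00, centroid at (120.00, 115.00).
hole: A = −π·65² = -13273.23, centroid at (97.00, 94.00).
ΣA = 41926.77 in²
ΣAx̄ = (55200.00)(120.00) + (-13273.23)(97.00) = 5336496.79 in³
ΣAȳ = (55200.00)(115.00) + (-13273.23)(94.00) = 5100316.48 in³
x̄ = 5336496.79 / 41926.77 = 127.28 in
ȳ = 5100316.48 / 41926.77 = 121.65 in

x̄ = 127.28 in, ȳ = 121.65 in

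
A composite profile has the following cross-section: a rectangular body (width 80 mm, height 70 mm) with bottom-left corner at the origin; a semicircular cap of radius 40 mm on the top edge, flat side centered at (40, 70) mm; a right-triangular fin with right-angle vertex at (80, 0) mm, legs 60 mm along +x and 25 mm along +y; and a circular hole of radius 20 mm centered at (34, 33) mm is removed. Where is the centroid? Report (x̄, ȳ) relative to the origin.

x̄ = 46.91 mm, ȳ = 49.87 mm

rectangular body: A = 80 × 70 = 5600.00, centroid at (40.00, 35.00).
semicircular top: A = ½π·40² = 2513.27, centroid at (40.00, 86.98).
triangular fin: A = ½·60·25 = 750.00, centroid at (100.00, 8.33).
hole: A = −π·20² = -1256.64, centroid at (34.00, 33.00).
ΣA = 7606.64 mm²
ΣAx̄ = (5600.00)(40.00) + (2513.27)(40.00) + (750.00)(100.00) + (-1256.64)(34.00) = 356805.30 mm³
ΣAȳ = (5600.00)(35.00) + (2513.27)(86.98) + (750.00)(8.33) + (-1256.64)(33.00) = 379376.83 mm³
x̄ = 356805.30 / 7606.64 = 46.91 mm
ȳ = 379376.83 / 7606.64 = 49.87 mm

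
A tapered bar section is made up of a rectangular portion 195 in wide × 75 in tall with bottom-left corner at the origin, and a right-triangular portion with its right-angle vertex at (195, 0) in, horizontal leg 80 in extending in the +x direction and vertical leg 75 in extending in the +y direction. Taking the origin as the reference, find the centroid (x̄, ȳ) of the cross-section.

Part | A | x̄ᵢ | ȳᵢ | A·x̄ᵢ | A·ȳᵢ
rectangular portion | 14625.00 | 97.50 | 37.50 | 1425937.50 | 548437.50
triangular portion | 3000.00 | 221.67 | 25.00 | 665000.00 | 75000.00
Σ | 17625.00 |  |  | 2090937.50 | 623437.50
x̄ = 2090937.50 / 17625.00 = 118.63 in
ȳ = 623437.50 / 17625.00 = 35.37 in

x̄ = 118.63 in, ȳ = 35.37 in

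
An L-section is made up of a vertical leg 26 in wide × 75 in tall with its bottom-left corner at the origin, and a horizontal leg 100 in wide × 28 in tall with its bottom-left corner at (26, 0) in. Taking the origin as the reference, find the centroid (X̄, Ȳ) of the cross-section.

vertical leg: A = 26 × 75 = 1950.00, centroid at (13.00, 37.50).
horizontal leg: A = 100 × 28 = 2800.00, centroid at (76.00, 14.00).
ΣA = 4750.00 in²
ΣAX̄ = (1950.00)(13.00) + (2800.00)(76.00) = 238150.00 in³
ΣAȲ = (1950.00)(37.50) + (2800.00)(14.00) = 112325.00 in³
X̄ = 238150.00 / 4750.00 = 50.14 in
Ȳ = 112325.00 / 4750.00 = 23.65 in

X̄ = 50.14 in, Ȳ = 23.65 in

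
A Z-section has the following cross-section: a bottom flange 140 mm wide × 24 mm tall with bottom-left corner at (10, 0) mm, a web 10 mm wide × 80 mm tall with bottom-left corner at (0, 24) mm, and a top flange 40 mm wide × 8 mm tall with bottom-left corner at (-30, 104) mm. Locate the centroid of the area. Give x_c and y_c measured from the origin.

x_c = 60.18 mm, y_c = 28.14 mm

bottom flange: A = 140 × 24 = 3360.00, centroid at (80.00, 12.00).
web: A = 10 × 80 = 800.00, centroid at (5.00, 64.00).
top flange: A = 40 × 8 = 320.00, centroid at (-10.00, 108.00).
ΣA = 4480.00 mm², ΣAx_c = 269600.00 mm³, ΣAy_c = 126080.00 mm³.
x_c = 269600.00/4480.00 = 60.18 mm; y_c = 126080.00/4480.00 = 28.14 mm.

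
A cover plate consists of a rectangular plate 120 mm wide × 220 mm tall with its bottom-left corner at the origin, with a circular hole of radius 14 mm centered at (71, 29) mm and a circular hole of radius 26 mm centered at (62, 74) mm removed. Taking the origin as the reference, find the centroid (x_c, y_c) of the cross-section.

x_c = 59.53 mm, y_c = 115.34 mm

plate: A = 120 × 220 = 26400.00, centroid at (60.00, 110.00).
hole 1: A = −π·14² = -615.75, centroid at (71.00, 29.00).
hole 2: A = −π·26² = -2123.72, centroid at (62.00, 74.00).
ΣA = 23660.53 mm², ΣAx_c = 1408611.17 mm³, ΣAy_c = 2728988.16 mm³.
x_c = 1408611.17/23660.53 = 59.53 mm; y_c = 2728988.16/23660.53 = 115.34 mm.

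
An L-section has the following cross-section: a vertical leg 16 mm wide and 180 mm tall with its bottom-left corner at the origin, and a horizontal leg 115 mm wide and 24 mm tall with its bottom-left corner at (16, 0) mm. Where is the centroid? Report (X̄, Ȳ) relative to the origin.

Part | A | x̄ᵢ | ȳᵢ | A·x̄ᵢ | A·ȳᵢ
vertical leg | 2880.00 | 8.00 | 90.00 | 23040.00 | 259200.00
horizontal leg | 2760.00 | 73.50 | 12.00 | 202860.00 | 33120.00
Σ | 5640.00 |  |  | 225900.00 | 292320.00
X̄ = 225900.00 / 5640.00 = 40.05 mm
Ȳ = 292320.00 / 5640.00 = 51.83 mm

X̄ = 40.05 mm, Ȳ = 51.83 mm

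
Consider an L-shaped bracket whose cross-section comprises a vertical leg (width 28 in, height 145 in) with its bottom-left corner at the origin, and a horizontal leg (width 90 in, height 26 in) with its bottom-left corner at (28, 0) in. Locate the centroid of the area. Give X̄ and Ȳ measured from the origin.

X̄ = 35.57 in, Ȳ = 50.75 in

Part | A | x̄ᵢ | ȳᵢ | A·x̄ᵢ | A·ȳᵢ
vertical leg | 4060.00 | 14.00 | 72.50 | 56840.00 | 294350.00
horizontal leg | 2340.00 | 73.00 | 13.00 | 170820.00 | 30420.00
Σ | 6400.00 |  |  | 227660.00 | 324770.00
X̄ = 227660.00 / 6400.00 = 35.57 in
Ȳ = 324770.00 / 6400.00 = 50.75 in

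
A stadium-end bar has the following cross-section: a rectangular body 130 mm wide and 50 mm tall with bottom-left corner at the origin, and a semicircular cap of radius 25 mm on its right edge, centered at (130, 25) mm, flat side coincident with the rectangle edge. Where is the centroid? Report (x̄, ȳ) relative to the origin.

rectangular body: A = 130 × 50 = 6500.00, centroid at (65.00, 25.00).
semicircular end: A = ½π·25² = 981.75, centroid at (140.61, 25.00).
ΣA = 7481.75 mm²
ΣAx̄ = (6500.00)(65.00) + (981.75)(140.61) = 560543.87 mm³
ΣAȳ = (6500.00)(25.00) + (981.75)(25.00) = 187043.69 mm³
x̄ = 560543.87 / 7481.75 = 74.92 mm
ȳ = 187043.69 / 7481.75 = 25.00 mm

x̄ = 74.92 mm, ȳ = 25.00 mm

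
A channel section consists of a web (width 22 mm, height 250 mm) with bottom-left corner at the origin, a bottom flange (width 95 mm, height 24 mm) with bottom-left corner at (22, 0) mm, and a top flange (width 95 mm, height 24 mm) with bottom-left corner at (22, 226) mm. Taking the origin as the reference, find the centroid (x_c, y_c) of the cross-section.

x_c = 37.52 mm, y_c = 125.00 mm

Part | A | x̄ᵢ | ȳᵢ | A·x̄ᵢ | A·ȳᵢ
web | 5500.00 | 11.00 | 125.00 | 60500.00 | 687500.00
bottom flange | 2280.00 | 69.50 | 12.00 | 158460.00 | 27360.00
top flange | 2280.00 | 69.50 | 238.00 | 158460.00 | 542640.00
Σ | 10060.00 |  |  | 377420.00 | 1257500.00
x_c = 377420.00 / 10060.00 = 37.52 mm
y_c = 1257500.00 / 10060.00 = 125.00 mm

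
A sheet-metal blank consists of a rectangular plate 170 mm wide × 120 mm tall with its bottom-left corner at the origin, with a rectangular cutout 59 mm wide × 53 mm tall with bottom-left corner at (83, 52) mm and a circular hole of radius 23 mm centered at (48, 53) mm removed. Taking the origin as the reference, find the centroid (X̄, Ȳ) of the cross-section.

X̄ = 83.43 mm, Ȳ = 57.04 mm

plate: A = 170 × 120 = 20400.00, centroid at (85.00, 60.00).
hole 1: A = −(59 × 53) = -3127.00, centroid at (112.50, 78.50).
hole 2: A = −π·23² = -1661.90, centroid at (48.00, 53.00).
ΣA = 15611.10 mm², ΣAX̄ = 1302441.18 mm³, ΣAȲ = 890449.67 mm³.
X̄ = 1302441.18/15611.10 = 83.43 mm; Ȳ = 890449.67/15611.10 = 57.04 mm.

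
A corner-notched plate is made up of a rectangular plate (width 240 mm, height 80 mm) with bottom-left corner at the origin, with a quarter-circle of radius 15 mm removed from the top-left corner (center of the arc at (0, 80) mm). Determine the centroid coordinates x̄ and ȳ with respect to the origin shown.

x̄ = 121.06 mm, ȳ = 39.69 mm

plate: A = 240 × 80 = 19200.00, centroid at (120.00, 40.00).
removed quarter-circle: A = −¼π·15² = -176.71, centroid at (6.37, 73.63).
ΣA = 19023.29 mm²
ΣAx̄ = (19200.00)(120.00) + (-176.71)(6.37) = 2302875.00 mm³
ΣAȳ = (19200.00)(40.00) + (-176.71)(73.63) = 754987.83 mm³
x̄ = 2302875.00 / 19023.29 = 121.06 mm
ȳ = 754987.83 / 19023.29 = 39.69 mm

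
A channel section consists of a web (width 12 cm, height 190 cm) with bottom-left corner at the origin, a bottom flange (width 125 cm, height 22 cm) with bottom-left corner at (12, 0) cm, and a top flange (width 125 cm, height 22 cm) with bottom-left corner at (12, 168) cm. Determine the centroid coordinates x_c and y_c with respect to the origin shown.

web: A = 12 × 190 = 2280.00, centroid at (6.00, 95.00).
bottom flange: A = 125 × 22 = 2750.00, centroid at (74.50, 11.00).
top flange: A = 125 × 22 = 2750.00, centroid at (74.50, 179.00).
ΣA = 7780.00 cm²
ΣAx_c = (2280.00)(6.00) + (2750.00)(74.50) + (2750.00)(74.50) = 423430.00 cm³
ΣAy_c = (2280.00)(95.00) + (2750.00)(11.00) + (2750.00)(179.00) = 739100.00 cm³
x_c = 423430.00 / 7780.00 = 54.43 cm
y_c = 739100.00 / 7780.00 = 95.00 cm

x_c = 54.43 cm, y_c = 95.00 cm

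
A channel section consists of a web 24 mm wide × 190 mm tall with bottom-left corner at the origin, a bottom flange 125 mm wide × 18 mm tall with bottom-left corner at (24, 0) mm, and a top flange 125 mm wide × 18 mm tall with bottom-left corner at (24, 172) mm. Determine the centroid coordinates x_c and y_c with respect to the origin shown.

x_c = 49.00 mm, y_c = 95.00 mm

web: A = 24 × 190 = 4560.00, centroid at (12.00, 95.00).
bottom flange: A = 125 × 18 = 2250.00, centroid at (86.50, 9.00).
top flange: A = 125 × 18 = 2250.00, centroid at (86.50, 181.00).
ΣA = 9060.00 mm²
ΣAx_c = (4560.00)(12.00) + (2250.00)(86.50) + (2250.00)(86.50) = 443970.00 mm³
ΣAy_c = (4560.00)(95.00) + (2250.00)(9.00) + (2250.00)(181.00) = 860700.00 mm³
x_c = 443970.00 / 9060.00 = 49.00 mm
y_c = 860700.00 / 9060.00 = 95.00 mm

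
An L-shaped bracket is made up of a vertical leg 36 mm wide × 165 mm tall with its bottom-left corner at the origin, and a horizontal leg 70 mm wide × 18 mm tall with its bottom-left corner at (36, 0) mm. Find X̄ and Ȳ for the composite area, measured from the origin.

X̄ = 27.27 mm, Ȳ = 69.64 mm

vertical leg: A = 36 × 165 = 5940.00, centroid at (18.00, 82.50).
horizontal leg: A = 70 × 18 = 1260.00, centroid at (71.00, 9.00).
ΣA = 7200.00 mm²
ΣAX̄ = (5940.00)(18.00) + (1260.00)(71.00) = 196380.00 mm³
ΣAȲ = (5940.00)(82.50) + (1260.00)(9.00) = 501390.00 mm³
X̄ = 196380.00 / 7200.00 = 27.27 mm
Ȳ = 501390.00 / 7200.00 = 69.64 mm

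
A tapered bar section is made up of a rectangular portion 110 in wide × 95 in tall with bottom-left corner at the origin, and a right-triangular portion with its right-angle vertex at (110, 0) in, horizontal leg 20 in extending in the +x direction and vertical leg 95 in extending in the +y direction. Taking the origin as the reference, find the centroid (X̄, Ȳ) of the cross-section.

X̄ = 60.14 in, Ȳ = 46.18 in

Part | A | x̄ᵢ | ȳᵢ | A·x̄ᵢ | A·ȳᵢ
rectangular portion | 10450.00 | 55.00 | 47.50 | 574750.00 | 496375.00
triangular portion | 950.00 | 116.67 | 31.67 | 110833.33 | 30083.33
Σ | 11400.00 |  |  | 685583.33 | 526458.33
X̄ = 685583.33 / 11400.00 = 60.14 in
Ȳ = 526458.33 / 11400.00 = 46.18 in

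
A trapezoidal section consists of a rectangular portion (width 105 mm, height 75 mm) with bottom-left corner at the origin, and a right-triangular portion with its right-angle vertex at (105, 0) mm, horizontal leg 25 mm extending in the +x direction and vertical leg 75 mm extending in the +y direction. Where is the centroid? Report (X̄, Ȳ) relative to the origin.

Part | A | x̄ᵢ | ȳᵢ | A·x̄ᵢ | A·ȳᵢ
rectangular portion | 7875.00 | 52.50 | 37.50 | 413437.50 | 295312.50
triangular portion | 937.50 | 113.33 | 25.00 | 106250.00 | 23437.50
Σ | 8812.50 |  |  | 519687.50 | 318750.00
X̄ = 519687.50 / 8812.50 = 58.97 mm
Ȳ = 318750.00 / 8812.50 = 36.17 mm

X̄ = 58.97 mm, Ȳ = 36.17 mm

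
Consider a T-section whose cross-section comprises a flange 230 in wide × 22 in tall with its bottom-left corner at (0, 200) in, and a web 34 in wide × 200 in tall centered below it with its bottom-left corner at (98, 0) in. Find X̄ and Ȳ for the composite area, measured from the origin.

Part | A | x̄ᵢ | ȳᵢ | A·x̄ᵢ | A·ȳᵢ
web | 6800.00 | 115.00 | 100.00 | 782000.00 | 680000.00
flange | 5060.00 | 115.00 | 211.00 | 581900.00 | 1067660.00
Σ | 11860.00 |  |  | 1363900.00 | 1747660.00
X̄ = 1363900.00 / 11860.00 = 115.00 in
Ȳ = 1747660.00 / 11860.00 = 147.36 in

X̄ = 115.00 in, Ȳ = 147.36 in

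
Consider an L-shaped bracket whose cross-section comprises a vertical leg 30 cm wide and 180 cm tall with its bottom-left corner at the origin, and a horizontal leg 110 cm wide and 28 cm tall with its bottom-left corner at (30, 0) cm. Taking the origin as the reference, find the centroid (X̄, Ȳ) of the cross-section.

X̄ = 40.42 cm, Ȳ = 62.40 cm

Part | A | x̄ᵢ | ȳᵢ | A·x̄ᵢ | A·ȳᵢ
vertical leg | 5400.00 | 15.00 | 90.00 | 81000.00 | 486000.00
horizontal leg | 3080.00 | 85.00 | 14.00 | 261800.00 | 43120.00
Σ | 8480.00 |  |  | 342800.00 | 529120.00
X̄ = 342800.00 / 8480.00 = 40.42 cm
Ȳ = 529120.00 / 8480.00 = 62.40 cm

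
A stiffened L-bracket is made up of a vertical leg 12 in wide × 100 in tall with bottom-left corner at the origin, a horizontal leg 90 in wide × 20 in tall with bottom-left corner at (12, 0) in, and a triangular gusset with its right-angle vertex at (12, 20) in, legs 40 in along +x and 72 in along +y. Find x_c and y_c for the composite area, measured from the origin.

x_c = 32.95 in, y_c = 31.84 in

Part | A | x̄ᵢ | ȳᵢ | A·x̄ᵢ | A·ȳᵢ
vertical leg | 1200.00 | 6.00 | 50.00 | 7200.00 | 60000.00
horizontal leg | 1800.00 | 57.00 | 10.00 | 102600.00 | 18000.00
gusset | 1440.00 | 25.33 | 44.00 | 36480.00 | 63360.00
Σ | 4440.00 |  |  | 146280.00 | 141360.00
x_c = 146280.00 / 4440.00 = 32.95 in
y_c = 141360.00 / 4440.00 = 31.84 in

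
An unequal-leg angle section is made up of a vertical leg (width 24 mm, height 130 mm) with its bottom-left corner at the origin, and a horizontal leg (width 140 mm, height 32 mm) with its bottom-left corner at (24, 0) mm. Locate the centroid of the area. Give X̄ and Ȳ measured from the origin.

X̄ = 60.34 mm, Ȳ = 36.12 mm

Part | A | x̄ᵢ | ȳᵢ | A·x̄ᵢ | A·ȳᵢ
vertical leg | 3120.00 | 12.00 | 65.00 | 37440.00 | 202800.00
horizontal leg | 4480.00 | 94.00 | 16.00 | 421120.00 | 71680.00
Σ | 7600.00 |  |  | 458560.00 | 274480.00
X̄ = 458560.00 / 7600.00 = 60.34 mm
Ȳ = 274480.00 / 7600.00 = 36.12 mm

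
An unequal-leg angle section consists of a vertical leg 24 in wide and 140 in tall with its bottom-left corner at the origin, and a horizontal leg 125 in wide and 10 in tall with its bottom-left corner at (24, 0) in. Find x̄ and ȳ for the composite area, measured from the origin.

x̄ = 32.20 in, ȳ = 52.38 in

Part | A | x̄ᵢ | ȳᵢ | A·x̄ᵢ | A·ȳᵢ
vertical leg | 3360.00 | 12.00 | 70.00 | 40320.00 | 235200.00
horizontal leg | 1250.00 | 86.50 | 5.00 | 108125.00 | 6250.00
Σ | 4610.00 |  |  | 148445.00 | 241450.00
x̄ = 148445.00 / 4610.00 = 32.20 in
ȳ = 241450.00 / 4610.00 = 52.38 in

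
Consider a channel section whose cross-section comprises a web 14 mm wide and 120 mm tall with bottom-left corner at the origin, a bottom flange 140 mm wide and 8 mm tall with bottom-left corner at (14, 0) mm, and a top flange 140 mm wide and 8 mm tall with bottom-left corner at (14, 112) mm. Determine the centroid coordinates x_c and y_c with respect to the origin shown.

Part | A | x̄ᵢ | ȳᵢ | A·x̄ᵢ | A·ȳᵢ
web | 1680.00 | 7.00 | 60.00 | 11760.00 | 100800.00
bottom flange | 1120.00 | 84.00 | 4.00 | 94080.00 | 4480.00
top flange | 1120.00 | 84.00 | 116.00 | 94080.00 | 129920.00
Σ | 3920.00 |  |  | 199920.00 | 235200.00
x_c = 199920.00 / 3920.00 = 51.00 mm
y_c = 235200.00 / 3920.00 = 60.00 mm

x_c = 51.00 mm, y_c = 60.00 mm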